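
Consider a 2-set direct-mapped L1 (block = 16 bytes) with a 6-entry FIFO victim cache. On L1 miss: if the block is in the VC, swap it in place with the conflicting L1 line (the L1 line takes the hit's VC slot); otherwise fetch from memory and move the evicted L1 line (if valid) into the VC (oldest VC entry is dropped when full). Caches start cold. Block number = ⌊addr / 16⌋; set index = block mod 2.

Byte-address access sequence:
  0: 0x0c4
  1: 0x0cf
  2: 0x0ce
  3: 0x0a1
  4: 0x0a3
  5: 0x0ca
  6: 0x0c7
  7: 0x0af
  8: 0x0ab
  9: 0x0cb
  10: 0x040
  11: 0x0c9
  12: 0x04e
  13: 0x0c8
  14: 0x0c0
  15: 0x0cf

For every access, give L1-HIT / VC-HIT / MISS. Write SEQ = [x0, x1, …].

SEQ = [MISS, L1-HIT, L1-HIT, MISS, L1-HIT, VC-HIT, L1-HIT, VC-HIT, L1-HIT, VC-HIT, MISS, VC-HIT, VC-HIT, VC-HIT, L1-HIT, L1-HIT]

0: 0xc4 (blk 12, set 0) → MISS  vc=[]
1: 0xcf (blk 12, set 0) → L1-HIT  vc=[]
2: 0xce (blk 12, set 0) → L1-HIT  vc=[]
3: 0xa1 (blk 10, set 0) → MISS  vc=[12]
4: 0xa3 (blk 10, set 0) → L1-HIT  vc=[12]
5: 0xca (blk 12, set 0) → VC-HIT  vc=[10]
6: 0xc7 (blk 12, set 0) → L1-HIT  vc=[10]
7: 0xaf (blk 10, set 0) → VC-HIT  vc=[12]
8: 0xab (blk 10, set 0) → L1-HIT  vc=[12]
9: 0xcb (blk 12, set 0) → VC-HIT  vc=[10]
10: 0x40 (blk 4, set 0) → MISS  vc=[10, 12]
11: 0xc9 (blk 12, set 0) → VC-HIT  vc=[10, 4]
12: 0x4e (blk 4, set 0) → VC-HIT  vc=[10, 12]
13: 0xc8 (blk 12, set 0) → VC-HIT  vc=[10, 4]
14: 0xc0 (blk 12, set 0) → L1-HIT  vc=[10, 4]
15: 0xcf (blk 12, set 0) → L1-HIT  vc=[10, 4]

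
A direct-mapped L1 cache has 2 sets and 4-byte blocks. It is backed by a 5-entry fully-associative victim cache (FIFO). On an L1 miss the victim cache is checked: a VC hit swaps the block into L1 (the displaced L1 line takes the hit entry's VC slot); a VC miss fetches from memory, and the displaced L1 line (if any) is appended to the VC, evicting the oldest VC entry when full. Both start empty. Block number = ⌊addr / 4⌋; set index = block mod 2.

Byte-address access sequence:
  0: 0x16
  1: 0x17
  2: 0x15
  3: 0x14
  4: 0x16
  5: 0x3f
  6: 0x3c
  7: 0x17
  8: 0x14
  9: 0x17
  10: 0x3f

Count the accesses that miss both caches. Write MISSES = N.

MISSES = 2

#0 0x16→b5/s1 MISS; vc=[]
#1 0x17→b5/s1 L1-HIT; vc=[]
#2 0x15→b5/s1 L1-HIT; vc=[]
#3 0x14→b5/s1 L1-HIT; vc=[]
#4 0x16→b5/s1 L1-HIT; vc=[]
#5 0x3f→b15/s1 MISS; vc=[5]
#6 0x3c→b15/s1 L1-HIT; vc=[5]
#7 0x17→b5/s1 VC-HIT; vc=[15]
#8 0x14→b5/s1 L1-HIT; vc=[15]
#9 0x17→b5/s1 L1-HIT; vc=[15]
#10 0x3f→b15/s1 VC-HIT; vc=[5]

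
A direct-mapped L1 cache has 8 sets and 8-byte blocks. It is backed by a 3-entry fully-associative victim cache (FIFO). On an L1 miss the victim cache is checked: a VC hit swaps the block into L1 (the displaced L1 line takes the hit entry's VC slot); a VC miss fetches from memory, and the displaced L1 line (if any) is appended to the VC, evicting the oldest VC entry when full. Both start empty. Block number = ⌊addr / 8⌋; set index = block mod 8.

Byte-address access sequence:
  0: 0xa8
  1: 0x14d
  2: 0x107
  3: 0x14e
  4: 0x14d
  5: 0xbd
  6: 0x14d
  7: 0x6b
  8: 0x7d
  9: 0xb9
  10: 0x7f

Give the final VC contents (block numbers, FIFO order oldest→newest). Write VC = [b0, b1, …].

VC = [21, 23]

0: 0xa8 (blk 21, set 5) → MISS  vc=[]
1: 0x14d (blk 41, set 1) → MISS  vc=[]
2: 0x107 (blk 32, set 0) → MISS  vc=[]
3: 0x14e (blk 41, set 1) → L1-HIT  vc=[]
4: 0x14d (blk 41, set 1) → L1-HIT  vc=[]
5: 0xbd (blk 23, set 7) → MISS  vc=[]
6: 0x14d (blk 41, set 1) → L1-HIT  vc=[]
7: 0x6b (blk 13, set 5) → MISS  vc=[21]
8: 0x7d (blk 15, set 7) → MISS  vc=[21, 23]
9: 0xb9 (blk 23, set 7) → VC-HIT  vc=[21, 15]
10: 0x7f (blk 15, set 7) → VC-HIT  vc=[21, 23]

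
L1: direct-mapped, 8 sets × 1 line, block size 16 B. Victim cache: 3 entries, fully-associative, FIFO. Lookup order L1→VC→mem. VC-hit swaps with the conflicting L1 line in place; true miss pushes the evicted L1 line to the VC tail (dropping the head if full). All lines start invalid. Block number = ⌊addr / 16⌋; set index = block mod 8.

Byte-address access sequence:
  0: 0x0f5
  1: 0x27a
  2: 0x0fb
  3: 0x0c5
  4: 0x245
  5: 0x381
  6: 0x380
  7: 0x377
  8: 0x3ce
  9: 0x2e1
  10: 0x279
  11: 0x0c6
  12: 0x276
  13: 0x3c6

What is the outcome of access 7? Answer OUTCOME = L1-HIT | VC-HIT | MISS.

OUTCOME = MISS

#0 0xf5→b15/s7 MISS; vc=[]
#1 0x27a→b39/s7 MISS; vc=[15]
#2 0xfb→b15/s7 VC-HIT; vc=[39]
#3 0xc5→b12/s4 MISS; vc=[39]
#4 0x245→b36/s4 MISS; vc=[39,12]
#5 0x381→b56/s0 MISS; vc=[39,12]
#6 0x380→b56/s0 L1-HIT; vc=[39,12]
#7 0x377→b55/s7 MISS; vc=[39,12,15]
#8 0x3ce→b60/s4 MISS; vc=[12,15,36]
#9 0x2e1→b46/s6 MISS; vc=[12,15,36]
#10 0x279→b39/s7 MISS; vc=[15,36,55]
#11 0xc6→b12/s4 MISS; vc=[36,55,60]
#12 0x276→b39/s7 L1-HIT; vc=[36,55,60]
#13 0x3c6→b60/s4 VC-HIT; vc=[36,55,12]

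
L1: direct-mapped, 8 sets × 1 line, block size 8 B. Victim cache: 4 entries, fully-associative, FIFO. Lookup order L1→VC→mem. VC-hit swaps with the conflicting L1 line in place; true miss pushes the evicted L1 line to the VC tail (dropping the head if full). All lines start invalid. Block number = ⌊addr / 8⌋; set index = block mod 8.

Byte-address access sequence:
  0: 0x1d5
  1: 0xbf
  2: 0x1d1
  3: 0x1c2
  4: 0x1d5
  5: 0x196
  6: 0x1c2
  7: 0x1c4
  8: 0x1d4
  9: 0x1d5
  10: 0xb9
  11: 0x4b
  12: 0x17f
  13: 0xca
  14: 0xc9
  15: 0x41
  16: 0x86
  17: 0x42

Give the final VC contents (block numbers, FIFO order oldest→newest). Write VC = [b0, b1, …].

VC = [23, 9, 56, 16]

#0 0x1d5→b58/s2 MISS; vc=[]
#1 0xbf→b23/s7 MISS; vc=[]
#2 0x1d1→b58/s2 L1-HIT; vc=[]
#3 0x1c2→b56/s0 MISS; vc=[]
#4 0x1d5→b58/s2 L1-HIT; vc=[]
#5 0x196→b50/s2 MISS; vc=[58]
#6 0x1c2→b56/s0 L1-HIT; vc=[58]
#7 0x1c4→b56/s0 L1-HIT; vc=[58]
#8 0x1d4→b58/s2 VC-HIT; vc=[50]
#9 0x1d5→b58/s2 L1-HIT; vc=[50]
#10 0xb9→b23/s7 L1-HIT; vc=[50]
#11 0x4b→b9/s1 MISS; vc=[50]
#12 0x17f→b47/s7 MISS; vc=[50,23]
#13 0xca→b25/s1 MISS; vc=[50,23,9]
#14 0xc9→b25/s1 L1-HIT; vc=[50,23,9]
#15 0x41→b8/s0 MISS; vc=[50,23,9,56]
#16 0x86→b16/s0 MISS; vc=[23,9,56,8]
#17 0x42→b8/s0 VC-HIT; vc=[23,9,56,16]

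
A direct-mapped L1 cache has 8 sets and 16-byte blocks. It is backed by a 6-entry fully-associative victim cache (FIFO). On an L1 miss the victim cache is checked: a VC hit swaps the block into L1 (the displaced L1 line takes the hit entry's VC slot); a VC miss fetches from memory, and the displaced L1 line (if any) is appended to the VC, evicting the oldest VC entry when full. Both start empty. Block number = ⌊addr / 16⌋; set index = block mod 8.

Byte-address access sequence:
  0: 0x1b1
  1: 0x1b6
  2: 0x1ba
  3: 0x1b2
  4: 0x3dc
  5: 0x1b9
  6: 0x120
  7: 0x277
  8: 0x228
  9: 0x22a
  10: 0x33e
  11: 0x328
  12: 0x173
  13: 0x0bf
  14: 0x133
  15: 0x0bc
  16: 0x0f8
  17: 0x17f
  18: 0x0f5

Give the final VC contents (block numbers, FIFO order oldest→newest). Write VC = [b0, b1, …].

  [0] addr=0x1b1 blk=27 s=3: MISS | VC []
  [1] addr=0x1b6 blk=27 s=3: L1-HIT | VC []
  [2] addr=0x1ba blk=27 s=3: L1-HIT | VC []
  [3] addr=0x1b2 blk=27 s=3: L1-HIT | VC []
  [4] addr=0x3dc blk=61 s=5: MISS | VC []
  [5] addr=0x1b9 blk=27 s=3: L1-HIT | VC []
  [6] addr=0x120 blk=18 s=2: MISS | VC []
  [7] addr=0x277 blk=39 s=7: MISS | VC []
  [8] addr=0x228 blk=34 s=2: MISS | VC [18]
  [9] addr=0x22a blk=34 s=2: L1-HIT | VC [18]
  [10] addr=0x33e blk=51 s=3: MISS | VC [18, 27]
  [11] addr=0x328 blk=50 s=2: MISS | VC [18, 27, 34]
  [12] addr=0x173 blk=23 s=7: MISS | VC [18, 27, 34, 39]
  [13] addr=0xbf blk=11 s=3: MISS | VC [18, 27, 34, 39, 51]
  [14] addr=0x133 blk=19 s=3: MISS | VC [18, 27, 34, 39, 51, 11]
  [15] addr=0xbc blk=11 s=3: VC-HIT | VC [18, 27, 34, 39, 51, 19]
  [16] addr=0xf8 blk=15 s=7: MISS | VC [27, 34, 39, 51, 19, 23]
  [17] addr=0x17f blk=23 s=7: VC-HIT | VC [27, 34, 39, 51, 19, 15]
  [18] addr=0xf5 blk=15 s=7: VC-HIT | VC [27, 34, 39, 51, 19, 23]

VC = [27, 34, 39, 51, 19, 23]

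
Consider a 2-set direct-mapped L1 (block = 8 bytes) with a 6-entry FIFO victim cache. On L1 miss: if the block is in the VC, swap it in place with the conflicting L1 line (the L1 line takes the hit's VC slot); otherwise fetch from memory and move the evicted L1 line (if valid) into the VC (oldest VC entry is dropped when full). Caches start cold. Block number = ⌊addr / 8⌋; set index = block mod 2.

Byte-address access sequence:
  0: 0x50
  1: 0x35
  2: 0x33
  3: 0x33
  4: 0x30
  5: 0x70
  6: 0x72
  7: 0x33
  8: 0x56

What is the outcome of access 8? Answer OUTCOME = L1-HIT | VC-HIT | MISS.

OUTCOME = VC-HIT

0: 0x50 (blk 10, set 0) → MISS  vc=[]
1: 0x35 (blk 6, set 0) → MISS  vc=[10]
2: 0x33 (blk 6, set 0) → L1-HIT  vc=[10]
3: 0x33 (blk 6, set 0) → L1-HIT  vc=[10]
4: 0x30 (blk 6, set 0) → L1-HIT  vc=[10]
5: 0x70 (blk 14, set 0) → MISS  vc=[10, 6]
6: 0x72 (blk 14, set 0) → L1-HIT  vc=[10, 6]
7: 0x33 (blk 6, set 0) → VC-HIT  vc=[10, 14]
8: 0x56 (blk 10, set 0) → VC-HIT  vc=[6, 14]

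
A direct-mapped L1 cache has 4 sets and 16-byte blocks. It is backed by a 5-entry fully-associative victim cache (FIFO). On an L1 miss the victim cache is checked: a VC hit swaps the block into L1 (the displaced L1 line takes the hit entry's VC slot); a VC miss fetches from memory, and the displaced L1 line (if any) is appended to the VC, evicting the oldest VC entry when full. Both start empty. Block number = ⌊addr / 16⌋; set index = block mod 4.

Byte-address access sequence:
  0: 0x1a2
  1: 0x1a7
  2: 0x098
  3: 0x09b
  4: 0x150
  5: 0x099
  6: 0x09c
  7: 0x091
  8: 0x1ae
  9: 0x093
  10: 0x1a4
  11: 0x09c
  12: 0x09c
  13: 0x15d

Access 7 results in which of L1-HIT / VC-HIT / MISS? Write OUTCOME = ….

  [0] addr=0x1a2 blk=26 s=2: MISS | VC []
  [1] addr=0x1a7 blk=26 s=2: L1-HIT | VC []
  [2] addr=0x98 blk=9 s=1: MISS | VC []
  [3] addr=0x9b blk=9 s=1: L1-HIT | VC []
  [4] addr=0x150 blk=21 s=1: MISS | VC [9]
  [5] addr=0x99 blk=9 s=1: VC-HIT | VC [21]
  [6] addr=0x9c blk=9 s=1: L1-HIT | VC [21]
  [7] addr=0x91 blk=9 s=1: L1-HIT | VC [21]
  [8] addr=0x1ae blk=26 s=2: L1-HIT | VC [21]
  [9] addr=0x93 blk=9 s=1: L1-HIT | VC [21]
  [10] addr=0x1a4 blk=26 s=2: L1-HIT | VC [21]
  [11] addr=0x9c blk=9 s=1: L1-HIT | VC [21]
  [12] addr=0x9c blk=9 s=1: L1-HIT | VC [21]
  [13] addr=0x15d blk=21 s=1: VC-HIT | VC [9]

OUTCOME = L1-HIT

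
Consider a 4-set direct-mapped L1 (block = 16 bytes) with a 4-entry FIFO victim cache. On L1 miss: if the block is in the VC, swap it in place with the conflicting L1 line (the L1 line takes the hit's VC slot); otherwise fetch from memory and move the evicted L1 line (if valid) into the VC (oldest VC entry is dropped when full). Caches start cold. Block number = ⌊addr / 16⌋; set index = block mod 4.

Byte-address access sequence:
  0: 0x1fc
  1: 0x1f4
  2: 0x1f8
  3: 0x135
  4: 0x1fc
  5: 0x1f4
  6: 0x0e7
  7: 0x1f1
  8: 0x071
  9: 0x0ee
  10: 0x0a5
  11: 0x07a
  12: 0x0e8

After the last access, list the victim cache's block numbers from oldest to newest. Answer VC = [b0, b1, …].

0: 0x1fc (blk 31, set 3) → MISS  vc=[]
1: 0x1f4 (blk 31, set 3) → L1-HIT  vc=[]
2: 0x1f8 (blk 31, set 3) → L1-HIT  vc=[]
3: 0x135 (blk 19, set 3) → MISS  vc=[31]
4: 0x1fc (blk 31, set 3) → VC-HIT  vc=[19]
5: 0x1f4 (blk 31, set 3) → L1-HIT  vc=[19]
6: 0xe7 (blk 14, set 2) → MISS  vc=[19]
7: 0x1f1 (blk 31, set 3) → L1-HIT  vc=[19]
8: 0x71 (blk 7, set 3) → MISS  vc=[19, 31]
9: 0xee (blk 14, set 2) → L1-HIT  vc=[19, 31]
10: 0xa5 (blk 10, set 2) → MISS  vc=[19, 31, 14]
11: 0x7a (blk 7, set 3) → L1-HIT  vc=[19, 31, 14]
12: 0xe8 (blk 14, set 2) → VC-HIT  vc=[19, 31, 10]

VC = [19, 31, 10]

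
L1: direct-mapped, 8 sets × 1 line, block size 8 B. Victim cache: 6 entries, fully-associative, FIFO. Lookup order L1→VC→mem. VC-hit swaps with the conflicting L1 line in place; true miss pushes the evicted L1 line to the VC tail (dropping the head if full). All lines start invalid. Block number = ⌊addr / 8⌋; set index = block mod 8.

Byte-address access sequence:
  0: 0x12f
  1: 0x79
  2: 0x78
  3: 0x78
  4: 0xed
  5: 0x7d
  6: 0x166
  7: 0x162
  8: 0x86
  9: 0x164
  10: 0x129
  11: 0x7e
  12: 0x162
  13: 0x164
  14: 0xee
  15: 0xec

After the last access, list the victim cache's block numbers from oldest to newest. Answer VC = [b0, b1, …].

VC = [37]

0: 0x12f (blk 37, set 5) → MISS  vc=[]
1: 0x79 (blk 15, set 7) → MISS  vc=[]
2: 0x78 (blk 15, set 7) → L1-HIT  vc=[]
3: 0x78 (blk 15, set 7) → L1-HIT  vc=[]
4: 0xed (blk 29, set 5) → MISS  vc=[37]
5: 0x7d (blk 15, set 7) → L1-HIT  vc=[37]
6: 0x166 (blk 44, set 4) → MISS  vc=[37]
7: 0x162 (blk 44, set 4) → L1-HIT  vc=[37]
8: 0x86 (blk 16, set 0) → MISS  vc=[37]
9: 0x164 (blk 44, set 4) → L1-HIT  vc=[37]
10: 0x129 (blk 37, set 5) → VC-HIT  vc=[29]
11: 0x7e (blk 15, set 7) → L1-HIT  vc=[29]
12: 0x162 (blk 44, set 4) → L1-HIT  vc=[29]
13: 0x164 (blk 44, set 4) → L1-HIT  vc=[29]
14: 0xee (blk 29, set 5) → VC-HIT  vc=[37]
15: 0xec (blk 29, set 5) → L1-HIT  vc=[37]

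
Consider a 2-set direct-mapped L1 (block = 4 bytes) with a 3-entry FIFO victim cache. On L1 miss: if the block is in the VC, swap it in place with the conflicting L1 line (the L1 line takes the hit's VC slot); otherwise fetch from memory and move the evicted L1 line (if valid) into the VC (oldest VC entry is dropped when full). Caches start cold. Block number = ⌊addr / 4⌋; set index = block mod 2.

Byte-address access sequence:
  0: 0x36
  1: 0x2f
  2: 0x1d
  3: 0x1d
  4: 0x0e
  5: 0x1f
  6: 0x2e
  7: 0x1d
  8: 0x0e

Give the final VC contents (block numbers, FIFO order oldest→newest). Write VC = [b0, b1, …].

0: 0x36 (blk 13, set 1) → MISS  vc=[]
1: 0x2f (blk 11, set 1) → MISS  vc=[13]
2: 0x1d (blk 7, set 1) → MISS  vc=[13, 11]
3: 0x1d (blk 7, set 1) → L1-HIT  vc=[13, 11]
4: 0xe (blk 3, set 1) → MISS  vc=[13, 11, 7]
5: 0x1f (blk 7, set 1) → VC-HIT  vc=[13, 11, 3]
6: 0x2e (blk 11, set 1) → VC-HIT  vc=[13, 7, 3]
7: 0x1d (blk 7, set 1) → VC-HIT  vc=[13, 11, 3]
8: 0xe (blk 3, set 1) → VC-HIT  vc=[13, 11, 7]

VC = [13, 11, 7]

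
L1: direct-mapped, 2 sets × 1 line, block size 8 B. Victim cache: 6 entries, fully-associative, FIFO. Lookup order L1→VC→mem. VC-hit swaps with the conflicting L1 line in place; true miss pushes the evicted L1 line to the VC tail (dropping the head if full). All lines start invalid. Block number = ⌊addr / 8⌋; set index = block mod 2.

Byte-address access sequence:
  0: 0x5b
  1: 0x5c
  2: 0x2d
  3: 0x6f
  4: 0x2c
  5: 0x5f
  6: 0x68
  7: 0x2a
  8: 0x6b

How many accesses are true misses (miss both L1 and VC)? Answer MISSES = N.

MISSES = 3

  [0] addr=0x5b blk=11 s=1: MISS | VC []
  [1] addr=0x5c blk=11 s=1: L1-HIT | VC []
  [2] addr=0x2d blk=5 s=1: MISS | VC [11]
  [3] addr=0x6f blk=13 s=1: MISS | VC [11, 5]
  [4] addr=0x2c blk=5 s=1: VC-HIT | VC [11, 13]
  [5] addr=0x5f blk=11 s=1: VC-HIT | VC [5, 13]
  [6] addr=0x68 blk=13 s=1: VC-HIT | VC [5, 11]
  [7] addr=0x2a blk=5 s=1: VC-HIT | VC [13, 11]
  [8] addr=0x6b blk=13 s=1: VC-HIT | VC [5, 11]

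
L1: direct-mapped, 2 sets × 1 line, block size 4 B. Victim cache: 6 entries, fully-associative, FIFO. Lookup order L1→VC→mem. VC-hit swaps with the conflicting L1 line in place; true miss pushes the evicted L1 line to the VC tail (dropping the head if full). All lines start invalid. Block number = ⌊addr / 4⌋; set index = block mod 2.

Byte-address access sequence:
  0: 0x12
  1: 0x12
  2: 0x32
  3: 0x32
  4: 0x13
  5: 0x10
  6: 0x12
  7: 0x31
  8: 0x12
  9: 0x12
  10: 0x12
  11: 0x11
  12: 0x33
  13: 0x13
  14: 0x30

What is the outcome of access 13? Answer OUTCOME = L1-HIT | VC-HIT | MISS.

#0 0x12→b4/s0 MISS; vc=[]
#1 0x12→b4/s0 L1-HIT; vc=[]
#2 0x32→b12/s0 MISS; vc=[4]
#3 0x32→b12/s0 L1-HIT; vc=[4]
#4 0x13→b4/s0 VC-HIT; vc=[12]
#5 0x10→b4/s0 L1-HIT; vc=[12]
#6 0x12→b4/s0 L1-HIT; vc=[12]
#7 0x31→b12/s0 VC-HIT; vc=[4]
#8 0x12→b4/s0 VC-HIT; vc=[12]
#9 0x12→b4/s0 L1-HIT; vc=[12]
#10 0x12→b4/s0 L1-HIT; vc=[12]
#11 0x11→b4/s0 L1-HIT; vc=[12]
#12 0x33→b12/s0 VC-HIT; vc=[4]
#13 0x13→b4/s0 VC-HIT; vc=[12]
#14 0x30→b12/s0 VC-HIT; vc=[4]

OUTCOME = VC-HIT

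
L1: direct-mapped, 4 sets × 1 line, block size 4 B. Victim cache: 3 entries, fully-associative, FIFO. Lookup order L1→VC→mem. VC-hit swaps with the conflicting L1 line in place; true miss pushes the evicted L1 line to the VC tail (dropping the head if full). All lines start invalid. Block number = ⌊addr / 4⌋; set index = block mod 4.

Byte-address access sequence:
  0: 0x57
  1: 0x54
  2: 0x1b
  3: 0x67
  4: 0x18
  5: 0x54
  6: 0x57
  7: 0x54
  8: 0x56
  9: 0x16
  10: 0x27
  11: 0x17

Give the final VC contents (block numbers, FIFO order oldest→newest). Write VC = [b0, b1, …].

  [0] addr=0x57 blk=21 s=1: MISS | VC []
  [1] addr=0x54 blk=21 s=1: L1-HIT | VC []
  [2] addr=0x1b blk=6 s=2: MISS | VC []
  [3] addr=0x67 blk=25 s=1: MISS | VC [21]
  [4] addr=0x18 blk=6 s=2: L1-HIT | VC [21]
  [5] addr=0x54 blk=21 s=1: VC-HIT | VC [25]
  [6] addr=0x57 blk=21 s=1: L1-HIT | VC [25]
  [7] addr=0x54 blk=21 s=1: L1-HIT | VC [25]
  [8] addr=0x56 blk=21 s=1: L1-HIT | VC [25]
  [9] addr=0x16 blk=5 s=1: MISS | VC [25, 21]
  [10] addr=0x27 blk=9 s=1: MISS | VC [25, 21, 5]
  [11] addr=0x17 blk=5 s=1: VC-HIT | VC [25, 21, 9]

VC = [25, 21, 9]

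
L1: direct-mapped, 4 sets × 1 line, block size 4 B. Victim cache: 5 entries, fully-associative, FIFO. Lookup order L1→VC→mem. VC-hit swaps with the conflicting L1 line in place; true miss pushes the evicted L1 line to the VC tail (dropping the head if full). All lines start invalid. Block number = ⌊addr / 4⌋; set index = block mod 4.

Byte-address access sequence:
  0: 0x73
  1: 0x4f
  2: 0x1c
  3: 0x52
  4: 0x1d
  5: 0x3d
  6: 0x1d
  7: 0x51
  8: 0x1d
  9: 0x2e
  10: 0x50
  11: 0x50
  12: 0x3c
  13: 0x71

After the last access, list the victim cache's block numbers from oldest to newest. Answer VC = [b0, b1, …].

#0 0x73→b28/s0 MISS; vc=[]
#1 0x4f→b19/s3 MISS; vc=[]
#2 0x1c→b7/s3 MISS; vc=[19]
#3 0x52→b20/s0 MISS; vc=[19,28]
#4 0x1d→b7/s3 L1-HIT; vc=[19,28]
#5 0x3d→b15/s3 MISS; vc=[19,28,7]
#6 0x1d→b7/s3 VC-HIT; vc=[19,28,15]
#7 0x51→b20/s0 L1-HIT; vc=[19,28,15]
#8 0x1d→b7/s3 L1-HIT; vc=[19,28,15]
#9 0x2e→b11/s3 MISS; vc=[19,28,15,7]
#10 0x50→b20/s0 L1-HIT; vc=[19,28,15,7]
#11 0x50→b20/s0 L1-HIT; vc=[19,28,15,7]
#12 0x3c→b15/s3 VC-HIT; vc=[19,28,11,7]
#13 0x71→b28/s0 VC-HIT; vc=[19,20,11,7]

VC = [19, 20, 11, 7]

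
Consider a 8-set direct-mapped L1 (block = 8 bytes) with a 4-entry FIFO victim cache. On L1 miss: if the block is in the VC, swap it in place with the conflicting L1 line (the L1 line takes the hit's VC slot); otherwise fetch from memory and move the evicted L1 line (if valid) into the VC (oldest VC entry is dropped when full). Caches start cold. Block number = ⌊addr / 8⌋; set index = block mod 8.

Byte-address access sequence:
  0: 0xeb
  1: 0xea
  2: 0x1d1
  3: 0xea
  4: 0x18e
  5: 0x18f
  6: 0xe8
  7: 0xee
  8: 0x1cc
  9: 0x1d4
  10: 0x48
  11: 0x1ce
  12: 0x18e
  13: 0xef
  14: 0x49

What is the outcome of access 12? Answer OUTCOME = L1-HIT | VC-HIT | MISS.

0: 0xeb (blk 29, set 5) → MISS  vc=[]
1: 0xea (blk 29, set 5) → L1-HIT  vc=[]
2: 0x1d1 (blk 58, set 2) → MISS  vc=[]
3: 0xea (blk 29, set 5) → L1-HIT  vc=[]
4: 0x18e (blk 49, set 1) → MISS  vc=[]
5: 0x18f (blk 49, set 1) → L1-HIT  vc=[]
6: 0xe8 (blk 29, set 5) → L1-HIT  vc=[]
7: 0xee (blk 29, set 5) → L1-HIT  vc=[]
8: 0x1cc (blk 57, set 1) → MISS  vc=[49]
9: 0x1d4 (blk 58, set 2) → L1-HIT  vc=[49]
10: 0x48 (blk 9, set 1) → MISS  vc=[49, 57]
11: 0x1ce (blk 57, set 1) → VC-HIT  vc=[49, 9]
12: 0x18e (blk 49, set 1) → VC-HIT  vc=[57, 9]
13: 0xef (blk 29, set 5) → L1-HIT  vc=[57, 9]
14: 0x49 (blk 9, set 1) → VC-HIT  vc=[57, 49]

OUTCOME = VC-HIT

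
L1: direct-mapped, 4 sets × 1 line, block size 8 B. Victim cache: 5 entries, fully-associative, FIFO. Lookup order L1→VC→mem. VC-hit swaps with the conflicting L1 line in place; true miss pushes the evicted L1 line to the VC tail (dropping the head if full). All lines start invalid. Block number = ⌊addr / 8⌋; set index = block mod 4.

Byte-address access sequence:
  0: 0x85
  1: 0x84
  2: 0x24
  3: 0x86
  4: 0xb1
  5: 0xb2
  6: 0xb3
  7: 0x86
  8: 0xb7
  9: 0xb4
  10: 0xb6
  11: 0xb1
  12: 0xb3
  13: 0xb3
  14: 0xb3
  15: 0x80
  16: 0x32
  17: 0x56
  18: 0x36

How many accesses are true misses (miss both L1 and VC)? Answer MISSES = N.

MISSES = 5

0: 0x85 (blk 16, set 0) → MISS  vc=[]
1: 0x84 (blk 16, set 0) → L1-HIT  vc=[]
2: 0x24 (blk 4, set 0) → MISS  vc=[16]
3: 0x86 (blk 16, set 0) → VC-HIT  vc=[4]
4: 0xb1 (blk 22, set 2) → MISS  vc=[4]
5: 0xb2 (blk 22, set 2) → L1-HIT  vc=[4]
6: 0xb3 (blk 22, set 2) → L1-HIT  vc=[4]
7: 0x86 (blk 16, set 0) → L1-HIT  vc=[4]
8: 0xb7 (blk 22, set 2) → L1-HIT  vc=[4]
9: 0xb4 (blk 22, set 2) → L1-HIT  vc=[4]
10: 0xb6 (blk 22, set 2) → L1-HIT  vc=[4]
11: 0xb1 (blk 22, set 2) → L1-HIT  vc=[4]
12: 0xb3 (blk 22, set 2) → L1-HIT  vc=[4]
13: 0xb3 (blk 22, set 2) → L1-HIT  vc=[4]
14: 0xb3 (blk 22, set 2) → L1-HIT  vc=[4]
15: 0x80 (blk 16, set 0) → L1-HIT  vc=[4]
16: 0x32 (blk 6, set 2) → MISS  vc=[4, 22]
17: 0x56 (blk 10, set 2) → MISS  vc=[4, 22, 6]
18: 0x36 (blk 6, set 2) → VC-HIT  vc=[4, 22, 10]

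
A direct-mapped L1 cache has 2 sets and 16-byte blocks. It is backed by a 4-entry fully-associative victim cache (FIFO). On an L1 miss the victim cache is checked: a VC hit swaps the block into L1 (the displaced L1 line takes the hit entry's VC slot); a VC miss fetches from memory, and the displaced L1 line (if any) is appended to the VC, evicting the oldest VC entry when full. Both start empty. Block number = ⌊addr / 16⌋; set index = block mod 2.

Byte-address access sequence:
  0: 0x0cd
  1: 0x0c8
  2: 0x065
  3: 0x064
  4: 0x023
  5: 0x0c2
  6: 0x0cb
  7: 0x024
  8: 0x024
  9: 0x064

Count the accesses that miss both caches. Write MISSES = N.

MISSES = 3

0: 0xcd (blk 12, set 0) → MISS  vc=[]
1: 0xc8 (blk 12, set 0) → L1-HIT  vc=[]
2: 0x65 (blk 6, set 0) → MISS  vc=[12]
3: 0x64 (blk 6, set 0) → L1-HIT  vc=[12]
4: 0x23 (blk 2, set 0) → MISS  vc=[12, 6]
5: 0xc2 (blk 12, set 0) → VC-HIT  vc=[2, 6]
6: 0xcb (blk 12, set 0) → L1-HIT  vc=[2, 6]
7: 0x24 (blk 2, set 0) → VC-HIT  vc=[12, 6]
8: 0x24 (blk 2, set 0) → L1-HIT  vc=[12, 6]
9: 0x64 (blk 6, set 0) → VC-HIT  vc=[12, 2]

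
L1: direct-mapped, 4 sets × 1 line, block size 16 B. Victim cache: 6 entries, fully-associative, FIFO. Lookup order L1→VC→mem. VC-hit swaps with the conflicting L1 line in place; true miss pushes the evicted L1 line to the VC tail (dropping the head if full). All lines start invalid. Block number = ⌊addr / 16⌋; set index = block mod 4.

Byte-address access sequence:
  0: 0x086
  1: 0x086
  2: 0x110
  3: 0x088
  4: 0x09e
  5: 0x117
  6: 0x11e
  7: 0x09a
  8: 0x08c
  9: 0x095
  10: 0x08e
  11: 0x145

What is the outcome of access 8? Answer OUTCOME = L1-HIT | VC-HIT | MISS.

  [0] addr=0x86 blk=8 s=0: MISS | VC []
  [1] addr=0x86 blk=8 s=0: L1-HIT | VC []
  [2] addr=0x110 blk=17 s=1: MISS | VC []
  [3] addr=0x88 blk=8 s=0: L1-HIT | VC []
  [4] addr=0x9e blk=9 s=1: MISS | VC [17]
  [5] addr=0x117 blk=17 s=1: VC-HIT | VC [9]
  [6] addr=0x11e blk=17 s=1: L1-HIT | VC [9]
  [7] addr=0x9a blk=9 s=1: VC-HIT | VC [17]
  [8] addr=0x8c blk=8 s=0: L1-HIT | VC [17]
  [9] addr=0x95 blk=9 s=1: L1-HIT | VC [17]
  [10] addr=0x8e blk=8 s=0: L1-HIT | VC [17]
  [11] addr=0x145 blk=20 s=0: MISS | VC [17, 8]

OUTCOME = L1-HIT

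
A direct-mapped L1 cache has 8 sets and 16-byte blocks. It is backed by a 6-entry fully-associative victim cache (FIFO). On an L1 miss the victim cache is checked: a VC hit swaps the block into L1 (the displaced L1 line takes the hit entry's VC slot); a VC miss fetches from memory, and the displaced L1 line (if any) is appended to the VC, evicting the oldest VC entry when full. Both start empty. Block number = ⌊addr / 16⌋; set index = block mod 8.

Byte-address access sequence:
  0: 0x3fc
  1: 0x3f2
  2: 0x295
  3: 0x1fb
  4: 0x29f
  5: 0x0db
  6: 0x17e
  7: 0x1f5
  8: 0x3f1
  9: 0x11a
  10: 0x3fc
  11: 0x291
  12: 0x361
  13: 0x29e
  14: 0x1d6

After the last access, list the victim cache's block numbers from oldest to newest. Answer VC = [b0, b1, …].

  [0] addr=0x3fc blk=63 s=7: MISS | VC []
  [1] addr=0x3f2 blk=63 s=7: L1-HIT | VC []
  [2] addr=0x295 blk=41 s=1: MISS | VC []
  [3] addr=0x1fb blk=31 s=7: MISS | VC [63]
  [4] addr=0x29f blk=41 s=1: L1-HIT | VC [63]
  [5] addr=0xdb blk=13 s=5: MISS | VC [63]
  [6] addr=0x17e blk=23 s=7: MISS | VC [63, 31]
  [7] addr=0x1f5 blk=31 s=7: VC-HIT | VC [63, 23]
  [8] addr=0x3f1 blk=63 s=7: VC-HIT | VC [31, 23]
  [9] addr=0x11a blk=17 s=1: MISS | VC [31, 23, 41]
  [10] addr=0x3fc blk=63 s=7: L1-HIT | VC [31, 23, 41]
  [11] addr=0x291 blk=41 s=1: VC-HIT | VC [31, 23, 17]
  [12] addr=0x361 blk=54 s=6: MISS | VC [31, 23, 17]
  [13] addr=0x29e blk=41 s=1: L1-HIT | VC [31, 23, 17]
  [14] addr=0x1d6 blk=29 s=5: MISS | VC [31, 23, 17, 13]

VC = [31, 23, 17, 13]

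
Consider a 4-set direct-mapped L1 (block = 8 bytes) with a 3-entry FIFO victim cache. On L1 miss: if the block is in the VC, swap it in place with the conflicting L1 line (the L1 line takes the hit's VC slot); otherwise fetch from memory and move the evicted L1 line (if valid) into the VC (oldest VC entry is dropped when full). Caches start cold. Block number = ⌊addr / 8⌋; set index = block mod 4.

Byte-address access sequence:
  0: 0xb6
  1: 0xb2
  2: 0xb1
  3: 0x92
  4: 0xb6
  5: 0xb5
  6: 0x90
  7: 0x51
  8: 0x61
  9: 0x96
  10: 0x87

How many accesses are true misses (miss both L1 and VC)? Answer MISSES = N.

MISSES = 5

0: 0xb6 (blk 22, set 2) → MISS  vc=[]
1: 0xb2 (blk 22, set 2) → L1-HIT  vc=[]
2: 0xb1 (blk 22, set 2) → L1-HIT  vc=[]
3: 0x92 (blk 18, set 2) → MISS  vc=[22]
4: 0xb6 (blk 22, set 2) → VC-HIT  vc=[18]
5: 0xb5 (blk 22, set 2) → L1-HIT  vc=[18]
6: 0x90 (blk 18, set 2) → VC-HIT  vc=[22]
7: 0x51 (blk 10, set 2) → MISS  vc=[22, 18]
8: 0x61 (blk 12, set 0) → MISS  vc=[22, 18]
9: 0x96 (blk 18, set 2) → VC-HIT  vc=[22, 10]
10: 0x87 (blk 16, set 0) → MISS  vc=[22, 10, 12]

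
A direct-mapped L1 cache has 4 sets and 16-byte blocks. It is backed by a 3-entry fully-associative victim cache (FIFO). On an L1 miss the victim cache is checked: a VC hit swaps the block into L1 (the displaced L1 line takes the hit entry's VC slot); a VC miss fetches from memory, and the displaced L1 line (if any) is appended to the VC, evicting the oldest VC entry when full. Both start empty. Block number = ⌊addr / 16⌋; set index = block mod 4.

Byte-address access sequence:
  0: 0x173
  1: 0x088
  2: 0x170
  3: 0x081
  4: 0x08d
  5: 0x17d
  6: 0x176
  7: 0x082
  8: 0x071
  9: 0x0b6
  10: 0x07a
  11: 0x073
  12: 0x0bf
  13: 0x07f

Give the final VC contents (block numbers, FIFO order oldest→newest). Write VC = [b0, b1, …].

VC = [23, 11]

0: 0x173 (blk 23, set 3) → MISS  vc=[]
1: 0x88 (blk 8, set 0) → MISS  vc=[]
2: 0x170 (blk 23, set 3) → L1-HIT  vc=[]
3: 0x81 (blk 8, set 0) → L1-HIT  vc=[]
4: 0x8d (blk 8, set 0) → L1-HIT  vc=[]
5: 0x17d (blk 23, set 3) → L1-HIT  vc=[]
6: 0x176 (blk 23, set 3) → L1-HIT  vc=[]
7: 0x82 (blk 8, set 0) → L1-HIT  vc=[]
8: 0x71 (blk 7, set 3) → MISS  vc=[23]
9: 0xb6 (blk 11, set 3) → MISS  vc=[23, 7]
10: 0x7a (blk 7, set 3) → VC-HIT  vc=[23, 11]
11: 0x73 (blk 7, set 3) → L1-HIT  vc=[23, 11]
12: 0xbf (blk 11, set 3) → VC-HIT  vc=[23, 7]
13: 0x7f (blk 7, set 3) → VC-HIT  vc=[23, 11]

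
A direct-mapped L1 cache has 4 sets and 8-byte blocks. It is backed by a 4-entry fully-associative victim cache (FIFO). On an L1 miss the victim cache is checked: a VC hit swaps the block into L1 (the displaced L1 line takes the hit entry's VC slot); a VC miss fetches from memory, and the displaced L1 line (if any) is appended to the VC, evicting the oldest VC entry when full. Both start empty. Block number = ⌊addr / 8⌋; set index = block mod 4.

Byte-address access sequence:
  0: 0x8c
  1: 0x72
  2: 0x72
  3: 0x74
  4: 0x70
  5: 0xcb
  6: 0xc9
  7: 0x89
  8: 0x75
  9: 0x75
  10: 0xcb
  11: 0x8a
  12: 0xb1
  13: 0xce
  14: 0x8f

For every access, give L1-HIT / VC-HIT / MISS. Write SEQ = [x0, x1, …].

#0 0x8c→b17/s1 MISS; vc=[]
#1 0x72→b14/s2 MISS; vc=[]
#2 0x72→b14/s2 L1-HIT; vc=[]
#3 0x74→b14/s2 L1-HIT; vc=[]
#4 0x70→b14/s2 L1-HIT; vc=[]
#5 0xcb→b25/s1 MISS; vc=[17]
#6 0xc9→b25/s1 L1-HIT; vc=[17]
#7 0x89→b17/s1 VC-HIT; vc=[25]
#8 0x75→b14/s2 L1-HIT; vc=[25]
#9 0x75→b14/s2 L1-HIT; vc=[25]
#10 0xcb→b25/s1 VC-HIT; vc=[17]
#11 0x8a→b17/s1 VC-HIT; vc=[25]
#12 0xb1→b22/s2 MISS; vc=[25,14]
#13 0xce→b25/s1 VC-HIT; vc=[17,14]
#14 0x8f→b17/s1 VC-HIT; vc=[25,14]

SEQ = [MISS, MISS, L1-HIT, L1-HIT, L1-HIT, MISS, L1-HIT, VC-HIT, L1-HIT, L1-HIT, VC-HIT, VC-HIT, MISS, VC-HIT, VC-HIT]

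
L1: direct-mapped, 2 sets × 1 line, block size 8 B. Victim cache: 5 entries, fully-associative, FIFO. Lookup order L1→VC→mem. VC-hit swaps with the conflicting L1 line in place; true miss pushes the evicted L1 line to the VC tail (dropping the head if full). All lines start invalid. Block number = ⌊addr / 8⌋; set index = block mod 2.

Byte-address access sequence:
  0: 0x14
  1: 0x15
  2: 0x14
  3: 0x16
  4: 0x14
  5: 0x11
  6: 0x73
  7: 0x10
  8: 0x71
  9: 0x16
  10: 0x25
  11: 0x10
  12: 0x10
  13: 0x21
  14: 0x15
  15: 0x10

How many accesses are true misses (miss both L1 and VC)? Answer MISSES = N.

MISSES = 3

  [0] addr=0x14 blk=2 s=0: MISS | VC []
  [1] addr=0x15 blk=2 s=0: L1-HIT | VC []
  [2] addr=0x14 blk=2 s=0: L1-HIT | VC []
  [3] addr=0x16 blk=2 s=0: L1-HIT | VC []
  [4] addr=0x14 blk=2 s=0: L1-HIT | VC []
  [5] addr=0x11 blk=2 s=0: L1-HIT | VC []
  [6] addr=0x73 blk=14 s=0: MISS | VC [2]
  [7] addr=0x10 blk=2 s=0: VC-HIT | VC [14]
  [8] addr=0x71 blk=14 s=0: VC-HIT | VC [2]
  [9] addr=0x16 blk=2 s=0: VC-HIT | VC [14]
  [10] addr=0x25 blk=4 s=0: MISS | VC [14, 2]
  [11] addr=0x10 blk=2 s=0: VC-HIT | VC [14, 4]
  [12] addr=0x10 blk=2 s=0: L1-HIT | VC [14, 4]
  [13] addr=0x21 blk=4 s=0: VC-HIT | VC [14, 2]
  [14] addr=0x15 blk=2 s=0: VC-HIT | VC [14, 4]
  [15] addr=0x10 blk=2 s=0: L1-HIT | VC [14, 4]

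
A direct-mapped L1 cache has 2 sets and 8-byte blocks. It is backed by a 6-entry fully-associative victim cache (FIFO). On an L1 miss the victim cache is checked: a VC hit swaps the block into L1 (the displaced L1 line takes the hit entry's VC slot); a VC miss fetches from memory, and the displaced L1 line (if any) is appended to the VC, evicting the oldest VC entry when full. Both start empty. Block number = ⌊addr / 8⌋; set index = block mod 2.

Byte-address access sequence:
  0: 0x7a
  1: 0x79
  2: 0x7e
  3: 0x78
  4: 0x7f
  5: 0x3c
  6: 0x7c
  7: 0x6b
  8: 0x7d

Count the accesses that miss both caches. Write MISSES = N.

MISSES = 3

0: 0x7a (blk 15, set 1) → MISS  vc=[]
1: 0x79 (blk 15, set 1) → L1-HIT  vc=[]
2: 0x7e (blk 15, set 1) → L1-HIT  vc=[]
3: 0x78 (blk 15, set 1) → L1-HIT  vc=[]
4: 0x7f (blk 15, set 1) → L1-HIT  vc=[]
5: 0x3c (blk 7, set 1) → MISS  vc=[15]
6: 0x7c (blk 15, set 1) → VC-HIT  vc=[7]
7: 0x6b (blk 13, set 1) → MISS  vc=[7, 15]
8: 0x7d (blk 15, set 1) → VC-HIT  vc=[7, 13]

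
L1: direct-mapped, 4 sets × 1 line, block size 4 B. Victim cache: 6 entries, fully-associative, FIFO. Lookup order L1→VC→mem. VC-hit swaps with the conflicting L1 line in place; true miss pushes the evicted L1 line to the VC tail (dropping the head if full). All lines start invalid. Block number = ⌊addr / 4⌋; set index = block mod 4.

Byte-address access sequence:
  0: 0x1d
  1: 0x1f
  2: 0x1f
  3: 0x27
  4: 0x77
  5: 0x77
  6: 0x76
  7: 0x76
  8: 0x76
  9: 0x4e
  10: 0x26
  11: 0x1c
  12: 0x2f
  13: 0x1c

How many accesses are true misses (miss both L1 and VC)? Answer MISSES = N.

MISSES = 5

0: 0x1d (blk 7, set 3) → MISS  vc=[]
1: 0x1f (blk 7, set 3) → L1-HIT  vc=[]
2: 0x1f (blk 7, set 3) → L1-HIT  vc=[]
3: 0x27 (blk 9, set 1) → MISS  vc=[]
4: 0x77 (blk 29, set 1) → MISS  vc=[9]
5: 0x77 (blk 29, set 1) → L1-HIT  vc=[9]
6: 0x76 (blk 29, set 1) → L1-HIT  vc=[9]
7: 0x76 (blk 29, set 1) → L1-HIT  vc=[9]
8: 0x76 (blk 29, set 1) → L1-HIT  vc=[9]
9: 0x4e (blk 19, set 3) → MISS  vc=[9, 7]
10: 0x26 (blk 9, set 1) → VC-HIT  vc=[29, 7]
11: 0x1c (blk 7, set 3) → VC-HIT  vc=[29, 19]
12: 0x2f (blk 11, set 3) → MISS  vc=[29, 19, 7]
13: 0x1c (blk 7, set 3) → VC-HIT  vc=[29, 19, 11]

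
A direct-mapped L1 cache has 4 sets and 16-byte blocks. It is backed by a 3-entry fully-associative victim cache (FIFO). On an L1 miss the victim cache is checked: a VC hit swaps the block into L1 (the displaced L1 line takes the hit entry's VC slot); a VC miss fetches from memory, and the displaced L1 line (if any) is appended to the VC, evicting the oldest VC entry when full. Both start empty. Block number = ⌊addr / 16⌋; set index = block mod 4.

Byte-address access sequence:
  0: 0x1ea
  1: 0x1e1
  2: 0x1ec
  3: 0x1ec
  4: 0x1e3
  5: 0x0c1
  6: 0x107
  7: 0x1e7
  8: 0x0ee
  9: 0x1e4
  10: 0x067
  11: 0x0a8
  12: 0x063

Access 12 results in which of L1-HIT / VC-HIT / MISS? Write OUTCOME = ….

OUTCOME = VC-HIT

  [0] addr=0x1ea blk=30 s=2: MISS | VC []
  [1] addr=0x1e1 blk=30 s=2: L1-HIT | VC []
  [2] addr=0x1ec blk=30 s=2: L1-HIT | VC []
  [3] addr=0x1ec blk=30 s=2: L1-HIT | VC []
  [4] addr=0x1e3 blk=30 s=2: L1-HIT | VC []
  [5] addr=0xc1 blk=12 s=0: MISS | VC []
  [6] addr=0x107 blk=16 s=0: MISS | VC [12]
  [7] addr=0x1e7 blk=30 s=2: L1-HIT | VC [12]
  [8] addr=0xee blk=14 s=2: MISS | VC [12, 30]
  [9] addr=0x1e4 blk=30 s=2: VC-HIT | VC [12, 14]
  [10] addr=0x67 blk=6 s=2: MISS | VC [12, 14, 30]
  [11] addr=0xa8 blk=10 s=2: MISS | VC [14, 30, 6]
  [12] addr=0x63 blk=6 s=2: VC-HIT | VC [14, 30, 10]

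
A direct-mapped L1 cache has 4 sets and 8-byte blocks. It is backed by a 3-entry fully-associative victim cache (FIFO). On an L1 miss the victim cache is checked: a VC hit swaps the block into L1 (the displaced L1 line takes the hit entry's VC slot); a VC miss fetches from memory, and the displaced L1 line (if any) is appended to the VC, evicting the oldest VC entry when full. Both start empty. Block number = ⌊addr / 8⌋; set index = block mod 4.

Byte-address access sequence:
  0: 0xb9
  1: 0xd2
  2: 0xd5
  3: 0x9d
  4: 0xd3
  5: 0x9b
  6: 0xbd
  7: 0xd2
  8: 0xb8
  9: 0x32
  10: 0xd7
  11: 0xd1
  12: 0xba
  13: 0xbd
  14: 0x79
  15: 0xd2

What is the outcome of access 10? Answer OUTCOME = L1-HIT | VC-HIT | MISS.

OUTCOME = VC-HIT

#0 0xb9→b23/s3 MISS; vc=[]
#1 0xd2→b26/s2 MISS; vc=[]
#2 0xd5→b26/s2 L1-HIT; vc=[]
#3 0x9d→b19/s3 MISS; vc=[23]
#4 0xd3→b26/s2 L1-HIT; vc=[23]
#5 0x9b→b19/s3 L1-HIT; vc=[23]
#6 0xbd→b23/s3 VC-HIT; vc=[19]
#7 0xd2→b26/s2 L1-HIT; vc=[19]
#8 0xb8→b23/s3 L1-HIT; vc=[19]
#9 0x32→b6/s2 MISS; vc=[19,26]
#10 0xd7→b26/s2 VC-HIT; vc=[19,6]
#11 0xd1→b26/s2 L1-HIT; vc=[19,6]
#12 0xba→b23/s3 L1-HIT; vc=[19,6]
#13 0xbd→b23/s3 L1-HIT; vc=[19,6]
#14 0x79→b15/s3 MISS; vc=[19,6,23]
#15 0xd2→b26/s2 L1-HIT; vc=[19,6,23]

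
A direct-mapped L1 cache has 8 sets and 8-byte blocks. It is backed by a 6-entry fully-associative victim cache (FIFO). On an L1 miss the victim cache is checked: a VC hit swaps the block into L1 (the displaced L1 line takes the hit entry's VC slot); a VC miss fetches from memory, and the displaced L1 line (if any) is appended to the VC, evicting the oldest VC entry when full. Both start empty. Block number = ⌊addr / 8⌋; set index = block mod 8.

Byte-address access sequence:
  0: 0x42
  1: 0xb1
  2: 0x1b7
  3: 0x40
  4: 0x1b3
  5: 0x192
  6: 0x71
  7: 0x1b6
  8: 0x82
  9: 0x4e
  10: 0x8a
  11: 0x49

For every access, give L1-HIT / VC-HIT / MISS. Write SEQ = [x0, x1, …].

0: 0x42 (blk 8, set 0) → MISS  vc=[]
1: 0xb1 (blk 22, set 6) → MISS  vc=[]
2: 0x1b7 (blk 54, set 6) → MISS  vc=[22]
3: 0x40 (blk 8, set 0) → L1-HIT  vc=[22]
4: 0x1b3 (blk 54, set 6) → L1-HIT  vc=[22]
5: 0x192 (blk 50, set 2) → MISS  vc=[22]
6: 0x71 (blk 14, set 6) → MISS  vc=[22, 54]
7: 0x1b6 (blk 54, set 6) → VC-HIT  vc=[22, 14]
8: 0x82 (blk 16, set 0) → MISS  vc=[22, 14, 8]
9: 0x4e (blk 9, set 1) → MISS  vc=[22, 14, 8]
10: 0x8a (blk 17, set 1) → MISS  vc=[22, 14, 8, 9]
11: 0x49 (blk 9, set 1) → VC-HIT  vc=[22, 14, 8, 17]

SEQ = [MISS, MISS, MISS, L1-HIT, L1-HIT, MISS, MISS, VC-HIT, MISS, MISS, MISS, VC-HIT]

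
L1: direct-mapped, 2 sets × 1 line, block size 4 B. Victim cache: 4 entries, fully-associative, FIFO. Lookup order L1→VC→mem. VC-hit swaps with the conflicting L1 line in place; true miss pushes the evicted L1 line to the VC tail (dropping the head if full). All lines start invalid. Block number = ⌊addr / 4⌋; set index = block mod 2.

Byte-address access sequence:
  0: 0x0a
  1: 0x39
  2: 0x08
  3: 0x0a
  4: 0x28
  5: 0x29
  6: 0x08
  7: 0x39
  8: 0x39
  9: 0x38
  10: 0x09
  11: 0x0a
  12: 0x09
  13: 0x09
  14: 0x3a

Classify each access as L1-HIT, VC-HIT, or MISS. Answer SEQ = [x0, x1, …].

  [0] addr=0xa blk=2 s=0: MISS | VC []
  [1] addr=0x39 blk=14 s=0: MISS | VC [2]
  [2] addr=0x8 blk=2 s=0: VC-HIT | VC [14]
  [3] addr=0xa blk=2 s=0: L1-HIT | VC [14]
  [4] addr=0x28 blk=10 s=0: MISS | VC [14, 2]
  [5] addr=0x29 blk=10 s=0: L1-HIT | VC [14, 2]
  [6] addr=0x8 blk=2 s=0: VC-HIT | VC [14, 10]
  [7] addr=0x39 blk=14 s=0: VC-HIT | VC [2, 10]
  [8] addr=0x39 blk=14 s=0: L1-HIT | VC [2, 10]
  [9] addr=0x38 blk=14 s=0: L1-HIT | VC [2, 10]
  [10] addr=0x9 blk=2 s=0: VC-HIT | VC [14, 10]
  [11] addr=0xa blk=2 s=0: L1-HIT | VC [14, 10]
  [12] addr=0x9 blk=2 s=0: L1-HIT | VC [14, 10]
  [13] addr=0x9 blk=2 s=0: L1-HIT | VC [14, 10]
  [14] addr=0x3a blk=14 s=0: VC-HIT | VC [2, 10]

SEQ = [MISS, MISS, VC-HIT, L1-HIT, MISS, L1-HIT, VC-HIT, VC-HIT, L1-HIT, L1-HIT, VC-HIT, L1-HIT, L1-HIT, L1-HIT, VC-HIT]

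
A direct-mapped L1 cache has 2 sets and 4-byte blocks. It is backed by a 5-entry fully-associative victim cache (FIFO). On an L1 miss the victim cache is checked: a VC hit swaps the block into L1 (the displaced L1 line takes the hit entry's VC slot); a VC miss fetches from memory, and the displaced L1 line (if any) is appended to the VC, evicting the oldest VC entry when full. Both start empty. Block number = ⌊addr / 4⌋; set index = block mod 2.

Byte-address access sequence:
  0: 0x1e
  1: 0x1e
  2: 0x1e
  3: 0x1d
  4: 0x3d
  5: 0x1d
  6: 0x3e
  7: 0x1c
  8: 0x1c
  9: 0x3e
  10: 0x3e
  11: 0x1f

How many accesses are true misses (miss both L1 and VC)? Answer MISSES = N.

#0 0x1e→b7/s1 MISS; vc=[]
#1 0x1e→b7/s1 L1-HIT; vc=[]
#2 0x1e→b7/s1 L1-HIT; vc=[]
#3 0x1d→b7/s1 L1-HIT; vc=[]
#4 0x3d→b15/s1 MISS; vc=[7]
#5 0x1d→b7/s1 VC-HIT; vc=[15]
#6 0x3e→b15/s1 VC-HIT; vc=[7]
#7 0x1c→b7/s1 VC-HIT; vc=[15]
#8 0x1c→b7/s1 L1-HIT; vc=[15]
#9 0x3e→b15/s1 VC-HIT; vc=[7]
#10 0x3e→b15/s1 L1-HIT; vc=[7]
#11 0x1f→b7/s1 VC-HIT; vc=[15]

MISSES = 2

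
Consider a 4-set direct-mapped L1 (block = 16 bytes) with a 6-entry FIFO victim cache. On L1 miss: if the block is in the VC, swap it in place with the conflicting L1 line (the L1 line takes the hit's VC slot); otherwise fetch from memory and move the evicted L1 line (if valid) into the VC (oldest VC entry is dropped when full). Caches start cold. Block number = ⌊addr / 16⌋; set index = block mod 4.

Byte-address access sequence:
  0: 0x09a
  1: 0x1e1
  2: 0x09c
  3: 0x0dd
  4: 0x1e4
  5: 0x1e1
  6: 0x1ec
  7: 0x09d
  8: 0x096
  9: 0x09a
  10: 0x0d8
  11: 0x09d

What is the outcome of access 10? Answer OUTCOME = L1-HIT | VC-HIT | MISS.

OUTCOME = VC-HIT

0: 0x9a (blk 9, set 1) → MISS  vc=[]
1: 0x1e1 (blk 30, set 2) → MISS  vc=[]
2: 0x9c (blk 9, set 1) → L1-HIT  vc=[]
3: 0xdd (blk 13, set 1) → MISS  vc=[9]
4: 0x1e4 (blk 30, set 2) → L1-HIT  vc=[9]
5: 0x1e1 (blk 30, set 2) → L1-HIT  vc=[9]
6: 0x1ec (blk 30, set 2) → L1-HIT  vc=[9]
7: 0x9d (blk 9, set 1) → VC-HIT  vc=[13]
8: 0x96 (blk 9, set 1) → L1-HIT  vc=[13]
9: 0x9a (blk 9, set 1) → L1-HIT  vc=[13]
10: 0xd8 (blk 13, set 1) → VC-HIT  vc=[9]
11: 0x9d (blk 9, set 1) → VC-HIT  vc=[13]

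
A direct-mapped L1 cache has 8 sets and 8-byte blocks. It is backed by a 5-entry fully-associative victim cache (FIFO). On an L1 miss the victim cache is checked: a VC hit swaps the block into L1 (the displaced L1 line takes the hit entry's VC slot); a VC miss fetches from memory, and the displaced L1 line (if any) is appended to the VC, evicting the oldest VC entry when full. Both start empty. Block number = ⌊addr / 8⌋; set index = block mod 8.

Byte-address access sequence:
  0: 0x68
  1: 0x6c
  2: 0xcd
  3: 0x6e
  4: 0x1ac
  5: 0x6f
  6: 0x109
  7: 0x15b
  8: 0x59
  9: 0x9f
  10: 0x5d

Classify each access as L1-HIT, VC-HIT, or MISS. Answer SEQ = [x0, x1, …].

SEQ = [MISS, L1-HIT, MISS, L1-HIT, MISS, VC-HIT, MISS, MISS, MISS, MISS, VC-HIT]

  [0] addr=0x68 blk=13 s=5: MISS | VC []
  [1] addr=0x6c blk=13 s=5: L1-HIT | VC []
  [2] addr=0xcd blk=25 s=1: MISS | VC []
  [3] addr=0x6e blk=13 s=5: L1-HIT | VC []
  [4] addr=0x1ac blk=53 s=5: MISS | VC [13]
  [5] addr=0x6f blk=13 s=5: VC-HIT | VC [53]
  [6] addr=0x109 blk=33 s=1: MISS | VC [53, 25]
  [7] addr=0x15b blk=43 s=3: MISS | VC [53, 25]
  [8] addr=0x59 blk=11 s=3: MISS | VC [53, 25, 43]
  [9] addr=0x9f blk=19 s=3: MISS | VC [53, 25, 43, 11]
  [10] addr=0x5d blk=11 s=3: VC-HIT | VC [53, 25, 43, 19]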